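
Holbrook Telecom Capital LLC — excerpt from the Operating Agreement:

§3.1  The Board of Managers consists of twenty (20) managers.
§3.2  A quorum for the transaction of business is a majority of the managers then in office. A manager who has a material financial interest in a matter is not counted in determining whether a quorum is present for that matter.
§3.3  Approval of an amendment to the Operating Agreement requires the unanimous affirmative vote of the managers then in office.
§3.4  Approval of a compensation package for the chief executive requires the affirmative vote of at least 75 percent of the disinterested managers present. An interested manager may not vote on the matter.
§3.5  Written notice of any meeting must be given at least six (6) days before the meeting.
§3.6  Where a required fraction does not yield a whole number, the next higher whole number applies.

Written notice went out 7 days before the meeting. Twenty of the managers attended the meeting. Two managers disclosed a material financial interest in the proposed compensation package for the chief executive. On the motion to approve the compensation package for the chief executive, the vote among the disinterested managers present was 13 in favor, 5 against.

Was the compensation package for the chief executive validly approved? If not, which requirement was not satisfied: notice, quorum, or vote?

Notice: 7 days given; 6 required (7 ≥ 6). Satisfied.
Quorum: 20 present, but the 2 interested managers do not count, leaving 18. Quorum is 11. Satisfied.
Vote: the compensation package for the chief executive requires three-fourths of the disinterested managers present (20 − 2 = 18). 3/4 of 18 = 13.50, rounded up to 14, so 14 affirmative votes are needed; 13 voted in favor. Not satisfied.

Invalid — vote requirement not satisfied.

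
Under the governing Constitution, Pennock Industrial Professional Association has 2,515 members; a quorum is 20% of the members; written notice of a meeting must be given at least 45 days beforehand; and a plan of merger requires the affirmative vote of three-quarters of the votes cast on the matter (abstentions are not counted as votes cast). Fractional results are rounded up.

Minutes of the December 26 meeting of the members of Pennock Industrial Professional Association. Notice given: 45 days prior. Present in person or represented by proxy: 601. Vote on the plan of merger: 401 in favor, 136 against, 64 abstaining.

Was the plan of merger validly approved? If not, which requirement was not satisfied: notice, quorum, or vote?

Notice: 45 days given; 45 required. Satisfied.
Quorum: 20% of 2,515 = 503; 601 present. Satisfied.
Vote: requires three-fourths of the votes cast (601 − 64 abstaining = 537); 3/4 of 537 = 402.75, rounded up to 403, so 403 needed; 401 in favor. Not satisfied.

Invalid — vote requirement not satisfied.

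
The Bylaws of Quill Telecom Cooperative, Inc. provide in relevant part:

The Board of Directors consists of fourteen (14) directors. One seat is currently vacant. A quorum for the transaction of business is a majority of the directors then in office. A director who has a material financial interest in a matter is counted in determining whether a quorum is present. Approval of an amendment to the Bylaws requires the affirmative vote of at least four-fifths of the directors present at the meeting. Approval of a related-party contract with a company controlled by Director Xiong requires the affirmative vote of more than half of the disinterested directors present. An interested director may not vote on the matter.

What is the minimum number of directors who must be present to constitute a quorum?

7

A majority of 13 is 7.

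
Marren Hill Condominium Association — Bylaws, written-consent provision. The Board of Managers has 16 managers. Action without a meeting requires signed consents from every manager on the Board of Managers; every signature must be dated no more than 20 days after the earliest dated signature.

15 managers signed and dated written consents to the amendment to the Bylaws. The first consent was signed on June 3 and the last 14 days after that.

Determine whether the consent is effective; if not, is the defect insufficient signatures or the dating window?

Not effective — insufficient signatures.

Signatures required: all of 16 — unanimous means all 16, so 16 needed; 15 signed. Insufficient.
Dating window: the latest signature is 14 days after the earliest; the limit is 20 days. Within the window.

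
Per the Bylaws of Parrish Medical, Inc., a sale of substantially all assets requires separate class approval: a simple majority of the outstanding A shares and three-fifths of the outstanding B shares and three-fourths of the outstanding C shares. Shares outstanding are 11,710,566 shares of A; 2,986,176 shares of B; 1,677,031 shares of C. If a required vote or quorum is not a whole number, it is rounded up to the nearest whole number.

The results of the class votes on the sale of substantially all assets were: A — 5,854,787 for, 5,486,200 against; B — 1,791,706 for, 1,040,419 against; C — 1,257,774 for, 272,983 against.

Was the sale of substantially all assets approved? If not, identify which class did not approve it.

A: a majority of 11710566 is 5855284; 5,855,284 required, 5,854,787 in favor — not approved.
B: 3/5 of 2986176 = 1791705.60, rounded up to 1791706; 1,791,706 required, 1,791,706 in favor — approved.
C: 3/4 of 1677031 = 1257773.25, rounded up to 1257774; 1,257,774 required, 1,257,774 in favor — approved.

Not approved — the A shares did not give the required vote.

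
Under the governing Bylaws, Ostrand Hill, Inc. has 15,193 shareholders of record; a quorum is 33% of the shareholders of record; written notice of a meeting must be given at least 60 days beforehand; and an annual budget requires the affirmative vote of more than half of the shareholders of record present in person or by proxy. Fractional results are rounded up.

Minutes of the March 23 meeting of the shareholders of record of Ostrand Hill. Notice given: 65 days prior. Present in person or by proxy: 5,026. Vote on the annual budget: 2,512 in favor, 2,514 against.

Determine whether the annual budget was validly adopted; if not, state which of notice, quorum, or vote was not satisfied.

Notice: 65 days given; 60 required. Satisfied.
Quorum: 33% of 15,193 = 5,013.69, rounded up to 5,014; 5,026 present. Satisfied.
Vote: requires a majority of those present (5,026); a majority of 5026 is 2514, so 2,514 needed; 2,512 in favor. Not satisfied.

Invalid — vote requirement not satisfied.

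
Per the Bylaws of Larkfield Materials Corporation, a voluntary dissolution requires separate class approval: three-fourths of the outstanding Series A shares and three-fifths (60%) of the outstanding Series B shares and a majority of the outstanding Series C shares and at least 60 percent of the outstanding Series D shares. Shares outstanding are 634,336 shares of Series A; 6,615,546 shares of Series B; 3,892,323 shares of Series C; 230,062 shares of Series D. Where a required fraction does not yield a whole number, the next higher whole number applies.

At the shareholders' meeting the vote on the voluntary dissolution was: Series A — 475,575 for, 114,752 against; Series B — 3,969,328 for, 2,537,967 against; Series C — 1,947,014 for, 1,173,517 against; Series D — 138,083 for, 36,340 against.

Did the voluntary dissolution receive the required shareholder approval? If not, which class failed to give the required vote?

Not approved — the Series A shares did not give the required vote.

Series A: 3/4 of 634336 = 475752; 475,752 required, 475,575 in favor — not approved.
Series B: 3/5 of 6615546 = 3969327.60, rounded up to 3969328; 3,969,328 required, 3,969,328 in favor — approved.
Series C: a majority of 3892323 is 1946162; 1,946,162 required, 1,947,014 in favor — approved.
Series D: 3/5 of 230062 = 138037.20, rounded up to 138038; 138,038 required, 138,083 in favor — approved.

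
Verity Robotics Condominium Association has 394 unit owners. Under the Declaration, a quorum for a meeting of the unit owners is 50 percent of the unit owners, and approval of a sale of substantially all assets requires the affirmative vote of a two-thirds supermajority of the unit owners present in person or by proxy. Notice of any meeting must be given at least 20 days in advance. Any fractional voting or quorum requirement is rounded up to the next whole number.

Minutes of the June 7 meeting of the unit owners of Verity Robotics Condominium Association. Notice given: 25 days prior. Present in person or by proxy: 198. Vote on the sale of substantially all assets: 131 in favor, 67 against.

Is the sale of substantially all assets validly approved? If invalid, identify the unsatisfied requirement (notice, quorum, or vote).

Invalid — vote requirement not satisfied.

Notice: 25 days given; 20 required. Satisfied.
Quorum: 50% of 394 = 197; 198 present. Satisfied.
Vote: requires two-thirds of those present (198); 2/3 of 198 = 132, so 132 needed; 131 in favor. Not satisfied.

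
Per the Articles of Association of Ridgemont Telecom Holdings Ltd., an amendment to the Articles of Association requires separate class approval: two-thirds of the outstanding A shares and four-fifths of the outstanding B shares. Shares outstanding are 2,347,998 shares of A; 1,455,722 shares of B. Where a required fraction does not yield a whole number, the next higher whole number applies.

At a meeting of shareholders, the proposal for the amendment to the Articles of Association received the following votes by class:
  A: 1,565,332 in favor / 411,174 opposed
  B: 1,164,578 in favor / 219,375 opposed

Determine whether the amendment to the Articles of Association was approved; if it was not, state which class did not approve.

A: 2/3 of 2347998 = 1565332; 1,565,332 required, 1,565,332 in favor — approved.
B: 4/5 of 1455722 = 1164577.60, rounded up to 1164578; 1,164,578 required, 1,164,578 in favor — approved.

Approved — every class gave the required vote.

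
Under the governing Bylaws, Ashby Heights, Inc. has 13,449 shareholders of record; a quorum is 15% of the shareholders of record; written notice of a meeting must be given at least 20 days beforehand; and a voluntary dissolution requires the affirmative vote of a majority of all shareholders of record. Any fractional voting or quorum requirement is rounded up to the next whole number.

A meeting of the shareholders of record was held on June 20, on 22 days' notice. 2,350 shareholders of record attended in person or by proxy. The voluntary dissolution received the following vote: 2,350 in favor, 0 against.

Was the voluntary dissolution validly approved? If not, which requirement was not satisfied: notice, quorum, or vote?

Notice: 22 days given; 20 required. Satisfied.
Quorum: 15% of 13,449 = 2,017.35, rounded up to 2,018; 2,350 present. Satisfied.
Vote: requires a majority of all shareholders of record (13,449); a majority of 13449 is 6725, so 6,725 needed; 2,350 in favor. Not satisfied.

Invalid — vote requirement not satisfied.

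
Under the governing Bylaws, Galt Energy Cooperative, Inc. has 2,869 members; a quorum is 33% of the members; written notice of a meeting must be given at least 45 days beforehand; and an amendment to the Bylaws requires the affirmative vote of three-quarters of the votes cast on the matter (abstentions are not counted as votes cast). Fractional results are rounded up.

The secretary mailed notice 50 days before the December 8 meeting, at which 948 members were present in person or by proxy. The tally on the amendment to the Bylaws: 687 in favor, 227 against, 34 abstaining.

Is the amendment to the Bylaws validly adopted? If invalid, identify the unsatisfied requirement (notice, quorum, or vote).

Valid — all requirements satisfied.

Notice: 50 days given; 45 required. Satisfied.
Quorum: 33% of 2,869 = 946.77, rounded up to 947; 948 present. Satisfied.
Vote: requires three-fourths of the votes cast (948 − 34 abstaining = 914); 3/4 of 914 = 685.50, rounded up to 686, so 686 needed; 687 in favor. Satisfied.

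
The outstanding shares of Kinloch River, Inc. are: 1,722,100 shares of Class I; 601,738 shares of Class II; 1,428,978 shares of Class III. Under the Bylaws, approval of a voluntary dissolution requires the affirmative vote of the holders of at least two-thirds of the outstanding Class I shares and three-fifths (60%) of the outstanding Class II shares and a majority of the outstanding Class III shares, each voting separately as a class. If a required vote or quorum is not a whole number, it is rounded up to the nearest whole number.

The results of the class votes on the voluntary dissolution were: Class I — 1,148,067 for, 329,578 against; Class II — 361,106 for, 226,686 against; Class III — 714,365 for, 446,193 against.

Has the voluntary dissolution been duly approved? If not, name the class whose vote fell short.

Not approved — the Class III shares did not give the required vote.

Class I: 2/3 of 1722100 = 1148066.67, rounded up to 1148067; 1,148,067 required, 1,148,067 in favor — approved.
Class II: 3/5 of 601738 = 361042.80, rounded up to 361043; 361,043 required, 361,106 in favor — approved.
Class III: a majority of 1428978 is 714490; 714,490 required, 714,365 in favor — not approved.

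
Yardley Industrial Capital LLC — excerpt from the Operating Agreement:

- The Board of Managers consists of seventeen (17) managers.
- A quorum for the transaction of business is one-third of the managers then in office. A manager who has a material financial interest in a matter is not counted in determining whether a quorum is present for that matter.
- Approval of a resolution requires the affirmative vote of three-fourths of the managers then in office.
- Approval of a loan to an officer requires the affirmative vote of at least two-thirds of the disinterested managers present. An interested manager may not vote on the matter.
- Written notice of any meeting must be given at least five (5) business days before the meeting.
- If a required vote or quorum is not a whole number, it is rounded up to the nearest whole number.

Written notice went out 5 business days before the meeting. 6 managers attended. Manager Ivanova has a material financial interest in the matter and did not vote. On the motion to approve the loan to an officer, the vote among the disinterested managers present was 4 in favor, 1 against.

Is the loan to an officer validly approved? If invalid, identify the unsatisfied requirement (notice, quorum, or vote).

Invalid — quorum requirement not satisfied.

Notice: 5 business days given; 5 required (5 ≥ 5). Satisfied.
Quorum: 6 present, but the 1 interested manager does not count, leaving 5. Quorum is 6. Not satisfied.
Vote: the loan to an officer requires two-thirds of the disinterested managers present (6 − 1 = 5). 2/3 of 5 = 3.33, rounded up to 4, so 4 affirmative votes are needed; 4 voted in favor. Satisfied. (Moot — without a quorum no business can be validly transacted.)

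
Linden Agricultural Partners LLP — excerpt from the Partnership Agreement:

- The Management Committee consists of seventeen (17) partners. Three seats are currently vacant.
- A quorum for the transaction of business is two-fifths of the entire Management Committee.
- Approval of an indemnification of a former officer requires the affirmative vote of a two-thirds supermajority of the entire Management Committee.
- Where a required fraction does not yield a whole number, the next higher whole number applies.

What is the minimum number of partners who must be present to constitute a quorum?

7

2/5 of 17 = 6.80, rounded up to 7.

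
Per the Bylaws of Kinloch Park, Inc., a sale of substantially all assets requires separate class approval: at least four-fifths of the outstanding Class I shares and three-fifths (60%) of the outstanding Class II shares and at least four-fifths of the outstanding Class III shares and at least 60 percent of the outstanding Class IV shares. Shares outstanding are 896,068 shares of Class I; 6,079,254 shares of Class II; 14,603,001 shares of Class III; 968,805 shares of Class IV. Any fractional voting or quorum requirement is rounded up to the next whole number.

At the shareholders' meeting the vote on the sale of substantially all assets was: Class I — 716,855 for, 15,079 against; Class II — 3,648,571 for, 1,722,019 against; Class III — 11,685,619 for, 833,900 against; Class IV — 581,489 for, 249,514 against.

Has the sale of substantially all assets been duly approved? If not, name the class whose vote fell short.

Approved — every class gave the required vote.

Class I: 4/5 of 896068 = 716854.40, rounded up to 716855; 716,855 required, 716,855 in favor — approved.
Class II: 3/5 of 6079254 = 3647552.40, rounded up to 3647553; 3,647,553 required, 3,648,571 in favor — approved.
Class III: 4/5 of 14603001 = 11682400.80, rounded up to 11682401; 11,682,401 required, 11,685,619 in favor — approved.
Class IV: 3/5 of 968805 = 581283; 581,283 required, 581,489 in favor — approved.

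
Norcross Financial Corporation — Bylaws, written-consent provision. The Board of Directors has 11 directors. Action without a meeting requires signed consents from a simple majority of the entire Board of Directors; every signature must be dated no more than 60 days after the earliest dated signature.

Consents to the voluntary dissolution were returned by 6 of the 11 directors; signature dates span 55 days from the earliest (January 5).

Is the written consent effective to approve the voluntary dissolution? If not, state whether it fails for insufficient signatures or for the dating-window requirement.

Effective — both the signature and dating-window requirements are satisfied.

Signatures required: a simple majority of 11 — a majority of 11 is 6, so 6 needed; 6 signed. Sufficient.
Dating window: the latest signature is 55 days after the earliest; the limit is 60 days. Within the window.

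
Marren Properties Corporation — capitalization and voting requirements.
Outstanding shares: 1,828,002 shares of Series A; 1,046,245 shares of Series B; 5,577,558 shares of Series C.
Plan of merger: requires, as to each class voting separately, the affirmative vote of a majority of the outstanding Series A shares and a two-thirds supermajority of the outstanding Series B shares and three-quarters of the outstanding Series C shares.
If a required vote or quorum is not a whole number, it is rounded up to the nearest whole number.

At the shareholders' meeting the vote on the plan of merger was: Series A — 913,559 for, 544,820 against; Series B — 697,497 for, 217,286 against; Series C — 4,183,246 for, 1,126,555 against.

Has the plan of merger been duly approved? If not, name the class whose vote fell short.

Series A: a majority of 1828002 is 914002; 914,002 required, 913,559 in favor — not approved.
Series B: 2/3 of 1046245 = 697496.67, rounded up to 697497; 697,497 required, 697,497 in favor — approved.
Series C: 3/4 of 5577558 = 4183168.50, rounded up to 4183169; 4,183,169 required, 4,183,246 in favor — approved.

Not approved — the Series A shares did not give the required vote.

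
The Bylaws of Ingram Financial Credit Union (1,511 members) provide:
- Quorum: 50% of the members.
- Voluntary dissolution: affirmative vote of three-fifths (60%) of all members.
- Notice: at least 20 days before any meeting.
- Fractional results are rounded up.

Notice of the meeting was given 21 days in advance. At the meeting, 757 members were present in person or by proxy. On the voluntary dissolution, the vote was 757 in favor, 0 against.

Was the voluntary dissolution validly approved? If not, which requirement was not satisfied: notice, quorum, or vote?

Notice: 21 days given; 20 required. Satisfied.
Quorum: 50% of 1,511 = 755.50, rounded up to 756; 757 present. Satisfied.
Vote: requires three-fifths of all members (1,511); 3/5 of 1511 = 906.60, rounded up to 907, so 907 needed; 757 in favor. Not satisfied.

Invalid — vote requirement not satisfied.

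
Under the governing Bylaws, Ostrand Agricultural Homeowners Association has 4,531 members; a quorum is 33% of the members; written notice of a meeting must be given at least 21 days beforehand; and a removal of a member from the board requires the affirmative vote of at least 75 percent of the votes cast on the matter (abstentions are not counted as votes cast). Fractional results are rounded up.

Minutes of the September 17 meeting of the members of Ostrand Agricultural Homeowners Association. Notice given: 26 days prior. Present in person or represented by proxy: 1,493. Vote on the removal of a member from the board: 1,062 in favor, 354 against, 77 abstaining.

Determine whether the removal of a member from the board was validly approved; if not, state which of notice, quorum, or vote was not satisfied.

Invalid — quorum requirement not satisfied.

Notice: 26 days given; 21 required. Satisfied.
Quorum: 33% of 4,531 = 1,495.23, rounded up to 1,496; 1,493 present. Not satisfied.
Vote: requires three-fourths of the votes cast (1,493 − 77 abstaining = 1,416); 3/4 of 1416 = 1062, so 1,062 needed; 1,062 in favor. Satisfied.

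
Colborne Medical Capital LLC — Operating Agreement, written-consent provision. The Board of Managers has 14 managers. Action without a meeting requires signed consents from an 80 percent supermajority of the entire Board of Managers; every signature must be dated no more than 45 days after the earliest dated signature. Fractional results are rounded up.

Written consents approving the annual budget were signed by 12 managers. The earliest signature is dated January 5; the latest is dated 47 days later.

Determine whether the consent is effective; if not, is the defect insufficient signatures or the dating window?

Not effective — dating-window requirement not satisfied.

Signatures required: an 80 percent supermajority of 14 — 4/5 of 14 = 11.20, rounded up to 12, so 12 needed; 12 signed. Sufficient.
Dating window: the latest signature is 47 days after the earliest; the limit is 45 days. Outside the window.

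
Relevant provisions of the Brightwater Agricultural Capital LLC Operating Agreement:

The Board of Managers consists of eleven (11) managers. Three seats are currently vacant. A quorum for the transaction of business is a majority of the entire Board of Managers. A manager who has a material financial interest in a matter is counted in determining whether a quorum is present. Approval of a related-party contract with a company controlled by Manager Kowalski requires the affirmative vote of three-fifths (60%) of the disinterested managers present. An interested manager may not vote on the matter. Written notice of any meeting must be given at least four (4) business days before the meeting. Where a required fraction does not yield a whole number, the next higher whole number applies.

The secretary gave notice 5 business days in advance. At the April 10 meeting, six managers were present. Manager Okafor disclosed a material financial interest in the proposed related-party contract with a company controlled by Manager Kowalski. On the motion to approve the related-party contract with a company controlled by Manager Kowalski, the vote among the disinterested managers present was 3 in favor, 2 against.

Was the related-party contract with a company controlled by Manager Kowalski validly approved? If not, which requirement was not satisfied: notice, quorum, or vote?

Valid — all requirements satisfied.

Notice: 5 business days given; 4 required (5 ≥ 4). Satisfied.
Quorum: 6 present (interested managers count toward quorum); quorum is 6. Satisfied.
Vote: the related-party contract with a company controlled by Manager Kowalski requires three-fifths of the disinterested managers present (6 − 1 = 5). 3/5 of 5 = 3, so 3 affirmative votes are needed; 3 voted in favor. Satisfied.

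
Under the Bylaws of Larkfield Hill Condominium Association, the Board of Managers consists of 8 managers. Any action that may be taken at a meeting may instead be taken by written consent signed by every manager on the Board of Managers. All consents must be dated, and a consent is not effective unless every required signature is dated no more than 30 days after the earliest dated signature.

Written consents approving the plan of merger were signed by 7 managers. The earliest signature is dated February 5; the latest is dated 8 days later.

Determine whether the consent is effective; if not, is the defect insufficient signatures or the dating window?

Not effective — insufficient signatures.

Signatures required: the unanimous vote of 8 — unanimous means all 8, so 8 needed; 7 signed. Insufficient.
Dating window: the latest signature is 8 days after the earliest; the limit is 30 days. Within the window.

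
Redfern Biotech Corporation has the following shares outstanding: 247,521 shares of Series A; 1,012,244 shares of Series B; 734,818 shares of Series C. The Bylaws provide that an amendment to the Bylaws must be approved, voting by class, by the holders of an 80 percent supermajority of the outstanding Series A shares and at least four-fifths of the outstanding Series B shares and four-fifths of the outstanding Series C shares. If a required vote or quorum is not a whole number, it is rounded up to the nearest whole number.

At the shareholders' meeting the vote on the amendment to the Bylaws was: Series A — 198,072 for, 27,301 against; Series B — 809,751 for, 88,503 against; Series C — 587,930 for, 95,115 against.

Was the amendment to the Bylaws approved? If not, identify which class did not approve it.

Not approved — the Series B shares did not give the required vote.

Series A: 4/5 of 247521 = 198016.80, rounded up to 198017; 198,017 required, 198,072 in favor — approved.
Series B: 4/5 of 1012244 = 809795.20, rounded up to 809796; 809,796 required, 809,751 in favor — not approved.
Series C: 4/5 of 734818 = 587854.40, rounded up to 587855; 587,855 required, 587,930 in favor — approved.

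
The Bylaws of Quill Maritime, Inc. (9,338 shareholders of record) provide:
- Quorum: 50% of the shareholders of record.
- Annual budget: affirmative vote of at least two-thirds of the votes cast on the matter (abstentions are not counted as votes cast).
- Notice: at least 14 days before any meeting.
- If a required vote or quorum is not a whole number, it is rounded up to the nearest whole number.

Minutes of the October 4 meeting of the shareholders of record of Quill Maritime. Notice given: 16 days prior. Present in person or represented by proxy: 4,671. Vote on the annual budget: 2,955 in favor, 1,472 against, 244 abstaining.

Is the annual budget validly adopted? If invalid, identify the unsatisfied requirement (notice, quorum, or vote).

Notice: 16 days given; 14 required. Satisfied.
Quorum: 50% of 9,338 = 4,669; 4,671 present. Satisfied.
Vote: requires two-thirds of the votes cast (4,671 − 244 abstaining = 4,427); 2/3 of 4427 = 2951.33, rounded up to 2952, so 2,952 needed; 2,955 in favor. Satisfied.

Valid — all requirements satisfied.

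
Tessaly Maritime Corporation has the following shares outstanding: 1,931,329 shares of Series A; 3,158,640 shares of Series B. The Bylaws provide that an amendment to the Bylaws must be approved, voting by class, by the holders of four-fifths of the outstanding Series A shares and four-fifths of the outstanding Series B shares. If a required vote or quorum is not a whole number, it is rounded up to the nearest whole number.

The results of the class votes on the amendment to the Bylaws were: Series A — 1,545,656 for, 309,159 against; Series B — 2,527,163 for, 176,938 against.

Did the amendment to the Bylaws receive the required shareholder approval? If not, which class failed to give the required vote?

Approved — every class gave the required vote.

Series A: 4/5 of 1931329 = 1545063.20, rounded up to 1545064; 1,545,064 required, 1,545,656 in favor — approved.
Series B: 4/5 of 3158640 = 2526912; 2,526,912 required, 2,527,163 in favor — approved.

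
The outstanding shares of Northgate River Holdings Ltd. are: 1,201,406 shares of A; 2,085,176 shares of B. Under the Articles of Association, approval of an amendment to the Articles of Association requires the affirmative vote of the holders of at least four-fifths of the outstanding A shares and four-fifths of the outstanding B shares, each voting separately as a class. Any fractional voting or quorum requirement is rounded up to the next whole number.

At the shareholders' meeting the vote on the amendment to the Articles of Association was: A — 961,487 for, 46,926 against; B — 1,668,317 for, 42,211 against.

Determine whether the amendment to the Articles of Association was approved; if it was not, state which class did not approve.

Approved — every class gave the required vote.

A: 4/5 of 1201406 = 961124.80, rounded up to 961125; 961,125 required, 961,487 in favor — approved.
B: 4/5 of 2085176 = 1668140.80, rounded up to 1668141; 1,668,141 required, 1,668,317 in favor — approved.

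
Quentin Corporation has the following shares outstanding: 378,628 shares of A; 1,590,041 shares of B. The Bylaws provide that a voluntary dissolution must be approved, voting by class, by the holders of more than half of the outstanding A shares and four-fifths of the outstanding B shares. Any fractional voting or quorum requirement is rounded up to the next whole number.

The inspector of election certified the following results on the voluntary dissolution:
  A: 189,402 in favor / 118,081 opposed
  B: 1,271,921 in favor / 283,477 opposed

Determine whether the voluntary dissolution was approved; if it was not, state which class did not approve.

Not approved — the B shares did not give the required vote.

A: a majority of 378628 is 189315; 189,315 required, 189,402 in favor — approved.
B: 4/5 of 1590041 = 1272032.80, rounded up to 1272033; 1,272,033 required, 1,271,921 in favor — not approved.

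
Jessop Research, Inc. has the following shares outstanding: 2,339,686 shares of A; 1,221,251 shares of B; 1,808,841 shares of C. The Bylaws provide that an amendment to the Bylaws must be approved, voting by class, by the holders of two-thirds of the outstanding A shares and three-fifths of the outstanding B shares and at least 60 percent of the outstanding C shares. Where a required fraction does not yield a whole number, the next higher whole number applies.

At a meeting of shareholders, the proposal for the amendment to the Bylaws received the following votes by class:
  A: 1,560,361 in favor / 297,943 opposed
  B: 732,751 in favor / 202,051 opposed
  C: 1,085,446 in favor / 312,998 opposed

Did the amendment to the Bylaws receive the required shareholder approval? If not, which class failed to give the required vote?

Approved — every class gave the required vote.

A: 2/3 of 2339686 = 1559790.67, rounded up to 1559791; 1,559,791 required, 1,560,361 in favor — approved.
B: 3/5 of 1221251 = 732750.60, rounded up to 732751; 732,751 required, 732,751 in favor — approved.
C: 3/5 of 1808841 = 1085304.60, rounded up to 1085305; 1,085,305 required, 1,085,446 in favor — approved.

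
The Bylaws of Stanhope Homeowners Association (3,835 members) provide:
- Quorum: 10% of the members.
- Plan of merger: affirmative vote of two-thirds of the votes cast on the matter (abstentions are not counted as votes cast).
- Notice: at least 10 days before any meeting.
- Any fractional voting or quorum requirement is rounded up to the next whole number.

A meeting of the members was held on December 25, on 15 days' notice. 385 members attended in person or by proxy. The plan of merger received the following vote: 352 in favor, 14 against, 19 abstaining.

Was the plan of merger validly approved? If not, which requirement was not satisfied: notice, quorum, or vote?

Valid — all requirements satisfied.

Notice: 15 days given; 10 required. Satisfied.
Quorum: 10% of 3,835 = 383.50, rounded up to 384; 385 present. Satisfied.
Vote: requires two-thirds of the votes cast (385 − 19 abstaining = 366); 2/3 of 366 = 244, so 244 needed; 352 in favor. Satisfied.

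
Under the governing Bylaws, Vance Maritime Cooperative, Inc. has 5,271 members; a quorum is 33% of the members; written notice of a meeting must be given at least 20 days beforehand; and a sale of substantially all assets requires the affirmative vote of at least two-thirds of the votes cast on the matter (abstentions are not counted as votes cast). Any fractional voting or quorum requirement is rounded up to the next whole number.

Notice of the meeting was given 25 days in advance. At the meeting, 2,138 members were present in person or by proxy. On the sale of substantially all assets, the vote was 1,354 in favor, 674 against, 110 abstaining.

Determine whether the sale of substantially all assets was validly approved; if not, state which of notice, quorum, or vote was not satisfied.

Valid — all requirements satisfied.

Notice: 25 days given; 20 required. Satisfied.
Quorum: 33% of 5,271 = 1,739.43, rounded up to 1,740; 2,138 present. Satisfied.
Vote: requires two-thirds of the votes cast (2,138 − 110 abstaining = 2,028); 2/3 of 2028 = 1352, so 1,352 needed; 1,354 in favor. Satisfied.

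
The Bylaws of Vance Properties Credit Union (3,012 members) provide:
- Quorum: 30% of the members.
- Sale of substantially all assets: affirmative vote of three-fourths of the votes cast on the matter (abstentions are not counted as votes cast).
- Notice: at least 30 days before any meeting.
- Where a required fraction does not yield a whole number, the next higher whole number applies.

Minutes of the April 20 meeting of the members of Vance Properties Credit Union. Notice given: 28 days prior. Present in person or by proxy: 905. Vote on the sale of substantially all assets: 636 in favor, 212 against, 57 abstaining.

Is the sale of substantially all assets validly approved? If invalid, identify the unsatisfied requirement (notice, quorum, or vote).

Notice: 28 days given; 30 required. Not satisfied.
Quorum: 30% of 3,012 = 903.60, rounded up to 904; 905 present. Satisfied.
Vote: requires three-fourths of the votes cast (905 − 57 abstaining = 848); 3/4 of 848 = 636, so 636 needed; 636 in favor. Satisfied.

Invalid — notice requirement not satisfied.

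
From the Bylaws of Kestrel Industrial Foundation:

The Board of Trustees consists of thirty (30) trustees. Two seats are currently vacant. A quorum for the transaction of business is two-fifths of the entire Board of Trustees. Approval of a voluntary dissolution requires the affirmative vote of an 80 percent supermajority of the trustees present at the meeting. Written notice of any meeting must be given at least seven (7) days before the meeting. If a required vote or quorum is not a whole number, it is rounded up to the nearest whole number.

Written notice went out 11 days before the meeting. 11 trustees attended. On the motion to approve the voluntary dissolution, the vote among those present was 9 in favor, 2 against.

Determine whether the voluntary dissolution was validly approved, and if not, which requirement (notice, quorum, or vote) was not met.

Invalid — quorum requirement not satisfied.

Notice: 11 days given; 7 required (11 ≥ 7). Satisfied.
Quorum: 11 present; quorum is 12. Not satisfied.
Vote: the voluntary dissolution requires four-fifths of the trustees present (11). 4/5 of 11 = 8.80, rounded up to 9, so 9 affirmative votes are needed; 9 voted in favor. Satisfied. (Moot — without a quorum no business can be validly transacted.)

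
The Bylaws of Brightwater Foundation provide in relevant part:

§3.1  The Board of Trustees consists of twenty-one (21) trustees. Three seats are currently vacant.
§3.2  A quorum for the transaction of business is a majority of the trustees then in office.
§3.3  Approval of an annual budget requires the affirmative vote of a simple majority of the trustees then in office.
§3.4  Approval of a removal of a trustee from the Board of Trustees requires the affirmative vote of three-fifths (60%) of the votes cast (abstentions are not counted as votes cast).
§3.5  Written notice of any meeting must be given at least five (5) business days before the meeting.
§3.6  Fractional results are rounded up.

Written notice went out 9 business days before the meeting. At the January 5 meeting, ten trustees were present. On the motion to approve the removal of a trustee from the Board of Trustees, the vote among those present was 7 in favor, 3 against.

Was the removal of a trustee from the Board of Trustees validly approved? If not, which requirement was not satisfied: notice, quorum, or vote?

Valid — all requirements satisfied.

Notice: 9 business days given; 5 required (9 ≥ 5). Satisfied.
Quorum: 10 present; quorum is 10. Satisfied.
Vote: the removal of a trustee from the Board of Trustees requires three-fifths of the votes cast (10). 3/5 of 10 = 6, so 6 affirmative votes are needed; 7 voted in favor. Satisfied.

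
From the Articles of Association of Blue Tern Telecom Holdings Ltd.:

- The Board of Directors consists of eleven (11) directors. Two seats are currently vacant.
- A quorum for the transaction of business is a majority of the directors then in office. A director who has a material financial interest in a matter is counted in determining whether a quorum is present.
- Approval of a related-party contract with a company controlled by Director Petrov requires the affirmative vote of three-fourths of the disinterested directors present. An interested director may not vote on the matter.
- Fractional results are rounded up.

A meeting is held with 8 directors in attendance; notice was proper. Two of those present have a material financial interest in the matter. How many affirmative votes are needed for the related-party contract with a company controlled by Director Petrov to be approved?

The related-party contract with a company controlled by Director Petrov requires three-fourths of the disinterested directors present (8 − 2 = 6).
3/4 of 6 = 4.50, rounded up to 5.

5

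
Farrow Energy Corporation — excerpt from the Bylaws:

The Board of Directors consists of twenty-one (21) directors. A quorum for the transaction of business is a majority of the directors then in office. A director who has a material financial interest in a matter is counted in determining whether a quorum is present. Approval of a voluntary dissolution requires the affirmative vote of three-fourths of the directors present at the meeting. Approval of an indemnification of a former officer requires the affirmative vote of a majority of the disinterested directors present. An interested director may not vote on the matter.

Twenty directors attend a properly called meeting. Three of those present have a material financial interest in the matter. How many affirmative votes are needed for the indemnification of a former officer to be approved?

9

The indemnification of a former officer requires a majority of the disinterested directors present (20 − 3 = 17).
A majority of 17 is 9.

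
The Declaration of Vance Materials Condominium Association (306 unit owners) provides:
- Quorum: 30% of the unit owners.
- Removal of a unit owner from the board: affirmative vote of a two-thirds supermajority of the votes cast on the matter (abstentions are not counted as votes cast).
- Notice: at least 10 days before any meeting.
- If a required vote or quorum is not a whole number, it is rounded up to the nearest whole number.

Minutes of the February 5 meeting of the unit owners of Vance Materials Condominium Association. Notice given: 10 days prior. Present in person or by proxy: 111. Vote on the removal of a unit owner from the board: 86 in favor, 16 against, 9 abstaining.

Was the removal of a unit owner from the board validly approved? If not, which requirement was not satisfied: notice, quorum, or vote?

Notice: 10 days given; 10 required. Satisfied.
Quorum: 30% of 306 = 91.80, rounded up to 92; 111 present. Satisfied.
Vote: requires two-thirds of the votes cast (111 − 9 abstaining = 102); 2/3 of 102 = 68, so 68 needed; 86 in favor. Satisfied.

Valid — all requirements satisfied.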